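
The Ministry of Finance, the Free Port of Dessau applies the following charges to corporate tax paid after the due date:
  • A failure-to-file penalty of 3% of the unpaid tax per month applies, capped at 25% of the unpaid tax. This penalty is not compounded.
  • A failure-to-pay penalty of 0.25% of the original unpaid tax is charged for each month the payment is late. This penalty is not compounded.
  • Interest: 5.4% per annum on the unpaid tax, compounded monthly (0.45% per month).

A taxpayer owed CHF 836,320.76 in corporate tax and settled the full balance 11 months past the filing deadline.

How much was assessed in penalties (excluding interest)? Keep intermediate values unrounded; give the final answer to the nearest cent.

Failure-to-file: 11 × 3% × CHF 836,320.76 = CHF 275,985.85…, capped at 25% × CHF 836,320.76 = CHF 209,080.19
Failure-to-pay penalty = 0.25% × CHF 836,320.76 × 11 mo = CHF 22,998.82…
Total penalty = CHF 209,080.19 + CHF 22,998.82… = CHF 232,079.01

CHF 232,079.01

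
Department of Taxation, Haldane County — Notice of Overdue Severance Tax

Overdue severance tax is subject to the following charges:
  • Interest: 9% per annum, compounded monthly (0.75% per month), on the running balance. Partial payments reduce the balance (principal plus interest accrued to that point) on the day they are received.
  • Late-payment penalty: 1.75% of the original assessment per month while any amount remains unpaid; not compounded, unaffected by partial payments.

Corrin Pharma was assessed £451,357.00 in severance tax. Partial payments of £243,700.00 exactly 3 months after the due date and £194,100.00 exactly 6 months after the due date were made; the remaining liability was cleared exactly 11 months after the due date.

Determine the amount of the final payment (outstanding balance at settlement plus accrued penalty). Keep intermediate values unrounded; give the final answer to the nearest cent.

Balance at month 3: £451,357.0000 × (1 + 0.0075)^3 = £461,588.8894…
After £243,700.00 payment: £461,588.8894… − £243,700.00 = £217,888.8894…
Balance at month 6: £217,888.8894… × (1 + 0.0075)^3 = £222,828.2501…
After £194,100.00 payment: £222,828.2501… − £194,100.00 = £28,728.2501…
Balance at month 11: £28,728.2501… × (1 + 0.0075)^5 = £29,821.8408…
Penalty: 11 × 1.75% × £451,357.00 = £86,886.22…
Final settlement = outstanding balance + penalty = £29,821.8408… + £86,886.22… = £116,708.06

£116,708.06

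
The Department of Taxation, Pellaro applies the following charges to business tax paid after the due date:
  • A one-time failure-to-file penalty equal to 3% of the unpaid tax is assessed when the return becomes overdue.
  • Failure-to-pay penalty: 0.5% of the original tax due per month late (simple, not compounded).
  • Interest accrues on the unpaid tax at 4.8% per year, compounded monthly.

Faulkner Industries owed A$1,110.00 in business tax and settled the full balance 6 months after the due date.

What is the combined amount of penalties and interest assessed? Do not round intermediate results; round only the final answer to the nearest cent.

A$93.51

Failure-to-file penalty: 3% × A$1,110.00 = A$33.30
Failure-to-pay penalty: 6 × 0.5% × A$1,110.00 = A$33.30
Interest (4.8%/yr ÷ 12 = 0.4%/month): A$1,110.00 × ((1 + 0.004)^6 − 1) = A$26.9078…
Penalties + interest = A$66.6000 + A$26.9078… = A$93.51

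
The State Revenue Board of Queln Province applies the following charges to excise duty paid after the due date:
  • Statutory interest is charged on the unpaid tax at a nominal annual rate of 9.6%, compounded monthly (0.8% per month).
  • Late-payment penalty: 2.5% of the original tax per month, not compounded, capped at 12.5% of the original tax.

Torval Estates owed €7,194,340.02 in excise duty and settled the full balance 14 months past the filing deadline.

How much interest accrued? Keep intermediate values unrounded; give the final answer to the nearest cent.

€849,036.69

Interest: €7,194,340.02 × ((1 + 0.008)^14 − 1) = €7,194,340.02 × 0.1180145… = €849,036.6884…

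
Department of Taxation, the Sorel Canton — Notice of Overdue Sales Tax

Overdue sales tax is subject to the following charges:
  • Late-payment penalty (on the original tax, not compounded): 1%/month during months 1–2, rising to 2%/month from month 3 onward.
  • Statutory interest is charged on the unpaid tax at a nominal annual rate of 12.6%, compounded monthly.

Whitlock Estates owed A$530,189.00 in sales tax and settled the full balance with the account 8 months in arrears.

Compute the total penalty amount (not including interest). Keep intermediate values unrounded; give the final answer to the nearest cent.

Penalty, months 1–2: 2 × 1% × A$530,189.00 = A$10,603.78
Penalty, months 3–8: 6 × 2% × A$530,189.00 = A$63,622.68
Total penalty = A$10,603.78 + A$63,622.68 = A$74,226.46

A$74,226.46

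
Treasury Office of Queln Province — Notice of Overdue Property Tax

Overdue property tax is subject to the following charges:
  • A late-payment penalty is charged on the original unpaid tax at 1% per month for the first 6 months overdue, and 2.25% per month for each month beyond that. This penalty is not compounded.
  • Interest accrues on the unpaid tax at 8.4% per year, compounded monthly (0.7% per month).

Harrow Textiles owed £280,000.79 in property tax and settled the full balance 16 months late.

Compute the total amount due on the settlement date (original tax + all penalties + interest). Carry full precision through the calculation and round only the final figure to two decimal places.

£392,862.54

Penalty, months 1–6: 6 × 1% × £280,000.79 = £16,800.05…
Penalty, months 7–16: 10 × 2.25% × £280,000.79 = £63,000.18…
Interest: £280,000.79 × ((1 + 0.007)^16 − 1) = £280,000.79 × 0.1180765… = £33,061.5201…
Total = £280,000.79 + £79,800.2252… + £33,061.5201… = £392,862.54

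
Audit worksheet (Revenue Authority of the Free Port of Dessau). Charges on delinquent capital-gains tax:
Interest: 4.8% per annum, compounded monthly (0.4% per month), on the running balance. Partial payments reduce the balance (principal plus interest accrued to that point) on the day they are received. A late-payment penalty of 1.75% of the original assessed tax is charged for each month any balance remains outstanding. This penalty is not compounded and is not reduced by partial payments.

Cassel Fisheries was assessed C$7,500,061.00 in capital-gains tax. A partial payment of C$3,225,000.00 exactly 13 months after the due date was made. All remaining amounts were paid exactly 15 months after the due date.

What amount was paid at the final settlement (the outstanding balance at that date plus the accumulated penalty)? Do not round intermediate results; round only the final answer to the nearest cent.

Balance at month 13: C$7,500,061.0000 × (1 + 0.004)^13 = C$7,899,562.9120…
After C$3,225,000.00 payment: C$7,899,562.9120… − C$3,225,000.00 = C$4,674,562.9120…
Balance at month 15: C$4,674,562.9120… × (1 + 0.004)^2 = C$4,712,034.2083…
Penalty: 15 × 1.75% × C$7,500,061.00 = C$1,968,766.01…
Final settlement = outstanding balance + penalty = C$4,712,034.2083… + C$1,968,766.01… = C$6,680,800.22

C$6,680,800.22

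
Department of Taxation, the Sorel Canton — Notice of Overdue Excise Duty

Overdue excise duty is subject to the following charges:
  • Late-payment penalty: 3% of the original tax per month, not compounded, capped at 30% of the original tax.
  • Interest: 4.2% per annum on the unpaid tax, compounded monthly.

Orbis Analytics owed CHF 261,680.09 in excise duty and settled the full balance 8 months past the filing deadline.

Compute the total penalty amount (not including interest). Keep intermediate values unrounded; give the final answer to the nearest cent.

CHF 62,803.22

Penalty: 8 × 3% × CHF 261,680.09 = CHF 62,803.22… (below the 30% cap of CHF 78,504.03…)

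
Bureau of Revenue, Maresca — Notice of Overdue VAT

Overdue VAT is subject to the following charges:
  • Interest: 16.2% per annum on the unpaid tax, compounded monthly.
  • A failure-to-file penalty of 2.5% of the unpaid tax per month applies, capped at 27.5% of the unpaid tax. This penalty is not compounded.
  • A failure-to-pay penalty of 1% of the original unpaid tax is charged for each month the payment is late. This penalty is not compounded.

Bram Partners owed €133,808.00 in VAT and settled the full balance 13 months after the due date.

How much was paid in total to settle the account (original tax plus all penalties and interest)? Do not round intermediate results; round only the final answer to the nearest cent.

€213,483.10

Failure-to-file: 13 × 2.5% × €133,808.00 = €43,487.60, capped at 27.5% × €133,808.00 = €36,797.20
Failure-to-pay penalty: 13 × 1% × €133,808.00 = €17,395.04
Interest (16.2%/yr ÷ 12 = 1.35%/month): €133,808.00 × ((1 + 0.0135)^13 − 1) = €25,482.8643…
Total = €133,808.00 + €54,192.2400 + €25,482.8643… = €213,483.10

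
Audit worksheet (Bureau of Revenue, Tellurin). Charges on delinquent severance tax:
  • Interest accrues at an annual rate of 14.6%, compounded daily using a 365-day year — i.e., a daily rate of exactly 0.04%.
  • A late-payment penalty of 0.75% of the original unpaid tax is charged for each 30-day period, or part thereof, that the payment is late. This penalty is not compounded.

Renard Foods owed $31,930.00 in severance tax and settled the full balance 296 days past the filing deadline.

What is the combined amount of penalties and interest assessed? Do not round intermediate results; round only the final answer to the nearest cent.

$6,407.32

Penalty periods: ⌈296/30⌉ = 10; penalty = 10 × 0.75% × $31,930.00 = $2,394.75
Interest: $31,930.00 × ((1 + 0.0004)^296 − 1) = $31,930.00 × 0.12566765… = $4,012.5681…
Penalties + interest = $2,394.7500 + $4,012.5681… = $6,407.32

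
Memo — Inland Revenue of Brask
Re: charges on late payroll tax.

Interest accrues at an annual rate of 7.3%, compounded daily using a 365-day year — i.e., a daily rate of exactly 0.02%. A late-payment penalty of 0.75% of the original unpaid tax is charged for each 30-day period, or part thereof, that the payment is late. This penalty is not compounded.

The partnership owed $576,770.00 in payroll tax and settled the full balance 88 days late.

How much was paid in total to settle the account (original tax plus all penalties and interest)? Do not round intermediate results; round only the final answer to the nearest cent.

$599,987.30

Penalty periods: ⌈88/30⌉ = 3; penalty = 3 × 0.75% × $576,770.00 = $12,977.33…
Interest: $576,770.00 × ((1 + 0.0002)^88 − 1) = $576,770.00 × 0.01775400… = $10,239.9755…
Total = $576,770.00 + $12,977.3250 + $10,239.9755… = $599,987.30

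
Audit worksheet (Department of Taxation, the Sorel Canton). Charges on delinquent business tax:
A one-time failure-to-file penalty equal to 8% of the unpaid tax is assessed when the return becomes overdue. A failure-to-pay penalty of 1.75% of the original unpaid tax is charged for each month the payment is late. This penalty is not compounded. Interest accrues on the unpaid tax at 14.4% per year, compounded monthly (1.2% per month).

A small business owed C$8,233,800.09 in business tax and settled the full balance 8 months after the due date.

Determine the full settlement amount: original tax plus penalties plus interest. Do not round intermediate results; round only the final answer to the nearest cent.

C$10,869,688.44

Failure-to-file penalty: 8% × C$8,233,800.09 = C$658,704.01…
Failure-to-pay penalty = 1.75% × C$8,233,800.09 × 8 mo = C$1,152,732.01…
Interest: C$8,233,800.09 × ((1 + 0.012)^8 − 1) = C$8,233,800.09 × 0.1001302… = C$824,452.3259…
Total = C$8,233,800.09 + C$1,811,436.0198 + C$824,452.3259… = C$10,869,688.44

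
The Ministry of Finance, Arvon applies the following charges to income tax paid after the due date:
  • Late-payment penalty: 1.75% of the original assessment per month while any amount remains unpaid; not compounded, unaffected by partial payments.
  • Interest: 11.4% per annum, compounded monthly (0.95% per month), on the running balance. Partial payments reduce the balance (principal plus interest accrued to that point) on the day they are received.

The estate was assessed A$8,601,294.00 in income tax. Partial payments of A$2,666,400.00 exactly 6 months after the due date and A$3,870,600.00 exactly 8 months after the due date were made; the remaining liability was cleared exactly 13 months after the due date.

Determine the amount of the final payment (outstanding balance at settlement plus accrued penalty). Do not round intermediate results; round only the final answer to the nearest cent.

A$4,776,227.15

Balance at month 6: A$8,601,294.0000 × (1 + 0.0095)^6 = A$9,103,360.3053…
After A$2,666,400.00 payment: A$9,103,360.3053… − A$2,666,400.00 = A$6,436,960.3053…
Balance at month 8: A$6,436,960.3053… × (1 + 0.0095)^2 = A$6,559,843.4868…
After A$3,870,600.00 payment: A$6,559,843.4868… − A$3,870,600.00 = A$2,689,243.4868…
Balance at month 13: A$2,689,243.4868… × (1 + 0.0095)^5 = A$2,819,432.7613…
Penalty: 13 × 1.75% × A$8,601,294.00 = A$1,956,794.39…
Final settlement = outstanding balance + penalty = A$2,819,432.7613… + A$1,956,794.39… = A$4,776,227.15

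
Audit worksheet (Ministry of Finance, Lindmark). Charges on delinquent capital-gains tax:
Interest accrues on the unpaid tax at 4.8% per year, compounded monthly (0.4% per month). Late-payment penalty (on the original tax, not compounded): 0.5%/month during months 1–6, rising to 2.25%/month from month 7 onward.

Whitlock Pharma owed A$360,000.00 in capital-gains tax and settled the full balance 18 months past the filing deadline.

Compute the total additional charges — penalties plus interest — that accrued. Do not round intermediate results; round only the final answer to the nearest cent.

Penalty, months 1–6: 6 × 0.5% × A$360,000.00 = A$10,800.00
Penalty, months 7–18: 12 × 2.25% × A$360,000.00 = A$97,200.00
Interest: A$360,000.00 × ((1 + 0.004)^18 − 1) = A$360,000.00 × 0.0745010… = A$26,820.3658…
Penalties + interest = A$108,000.0000 + A$26,820.3658… = A$134,820.37

A$134,820.37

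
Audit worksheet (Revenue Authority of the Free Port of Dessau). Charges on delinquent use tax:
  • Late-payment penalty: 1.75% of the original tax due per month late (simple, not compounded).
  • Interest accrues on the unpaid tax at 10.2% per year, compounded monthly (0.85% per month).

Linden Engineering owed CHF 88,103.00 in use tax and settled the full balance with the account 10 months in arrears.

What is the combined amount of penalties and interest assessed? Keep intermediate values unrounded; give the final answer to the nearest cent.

CHF 23,199.82

Late-payment penalty: 10 × 1.75% × CHF 88,103.00 = CHF 15,418.03…
Interest: CHF 88,103.00 × ((1 + 0.0085)^10 − 1) = CHF 88,103.00 × 0.0883261… = CHF 7,781.7902…
Penalties + interest = CHF 15,418.0250 + CHF 7,781.7902… = CHF 23,199.82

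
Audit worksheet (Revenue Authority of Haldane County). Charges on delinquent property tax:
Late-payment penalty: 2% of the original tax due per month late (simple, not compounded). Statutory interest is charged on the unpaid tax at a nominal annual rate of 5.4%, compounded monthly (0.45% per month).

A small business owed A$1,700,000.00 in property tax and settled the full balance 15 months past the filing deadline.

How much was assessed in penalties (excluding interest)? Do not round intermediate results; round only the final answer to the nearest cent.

A$510,000.00

Late-payment penalty = 2% × A$1,700,000.00 × 15 mo = A$510,000.00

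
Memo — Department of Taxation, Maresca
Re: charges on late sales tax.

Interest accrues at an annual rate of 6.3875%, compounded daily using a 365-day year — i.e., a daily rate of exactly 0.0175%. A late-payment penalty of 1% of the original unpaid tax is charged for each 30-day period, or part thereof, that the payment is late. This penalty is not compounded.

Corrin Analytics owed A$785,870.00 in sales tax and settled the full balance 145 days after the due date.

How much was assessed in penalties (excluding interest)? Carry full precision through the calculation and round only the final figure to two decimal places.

A$39,293.50

Penalty periods: ⌈145/30⌉ = 5; penalty = 5 × 1% × A$785,870.00 = A$39,293.50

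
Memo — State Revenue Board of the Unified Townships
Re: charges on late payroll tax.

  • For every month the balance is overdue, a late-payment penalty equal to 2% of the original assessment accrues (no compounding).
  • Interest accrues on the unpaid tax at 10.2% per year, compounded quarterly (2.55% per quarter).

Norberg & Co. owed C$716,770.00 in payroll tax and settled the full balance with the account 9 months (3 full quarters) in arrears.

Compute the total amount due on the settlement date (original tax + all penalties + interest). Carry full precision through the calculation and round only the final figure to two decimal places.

C$902,031.63

Late-payment penalty: 9 × 2% × C$716,770.00 = C$129,018.60
Interest: C$716,770.00 × ((1 + 0.0255)^3 − 1) = C$716,770.00 × 0.0784673… = C$56,243.0291…
Total = C$716,770.00 + C$129,018.6000 + C$56,243.0291… = C$902,031.63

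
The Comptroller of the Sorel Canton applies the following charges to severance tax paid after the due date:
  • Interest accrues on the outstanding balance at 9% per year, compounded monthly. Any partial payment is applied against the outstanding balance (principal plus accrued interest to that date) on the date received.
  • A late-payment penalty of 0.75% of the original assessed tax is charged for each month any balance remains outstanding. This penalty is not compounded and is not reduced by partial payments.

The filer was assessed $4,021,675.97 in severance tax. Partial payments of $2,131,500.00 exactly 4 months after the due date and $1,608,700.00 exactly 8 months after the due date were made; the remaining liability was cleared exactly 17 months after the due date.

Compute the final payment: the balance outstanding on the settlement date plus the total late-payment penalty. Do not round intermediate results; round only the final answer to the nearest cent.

Monthly rate = 9% ÷ 12 = 0.75%
Balance at month 4: $4,021,675.9700 × (1 + 0.0075)^4 = $4,143,690.3640…
After $2,131,500.00 payment: $4,143,690.3640… − $2,131,500.00 = $2,012,190.3640…
Balance at month 8: $2,012,190.3640… × (1 + 0.0075)^4 = $2,073,238.5911…
After $1,608,700.00 payment: $2,073,238.5911… − $1,608,700.00 = $464,538.5911…
Balance at month 17: $464,538.5911… × (1 + 0.0075)^9 = $496,852.2854…
Penalty: 17 × 0.75% × $4,021,675.97 = $512,763.69…
Final settlement = outstanding balance + penalty = $496,852.2854… + $512,763.69… = $1,009,615.97

$1,009,615.97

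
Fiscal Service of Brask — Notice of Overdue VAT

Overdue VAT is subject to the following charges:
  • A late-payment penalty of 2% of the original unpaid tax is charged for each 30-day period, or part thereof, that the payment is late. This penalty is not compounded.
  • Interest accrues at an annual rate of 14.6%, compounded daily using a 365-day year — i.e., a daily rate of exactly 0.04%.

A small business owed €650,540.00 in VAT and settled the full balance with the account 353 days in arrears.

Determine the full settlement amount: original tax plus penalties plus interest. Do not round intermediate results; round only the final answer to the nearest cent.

Penalty periods: ⌈353/30⌉ = 12; penalty = 12 × 2% × €650,540.00 = €156,129.60
Interest: €650,540.00 × ((1 + 0.0004)^353 − 1) = €650,540.00 × 0.15162244… = €98,636.4636…
Total = €650,540.00 + €156,129.6000 + €98,636.4636… = €905,306.06

€905,306.06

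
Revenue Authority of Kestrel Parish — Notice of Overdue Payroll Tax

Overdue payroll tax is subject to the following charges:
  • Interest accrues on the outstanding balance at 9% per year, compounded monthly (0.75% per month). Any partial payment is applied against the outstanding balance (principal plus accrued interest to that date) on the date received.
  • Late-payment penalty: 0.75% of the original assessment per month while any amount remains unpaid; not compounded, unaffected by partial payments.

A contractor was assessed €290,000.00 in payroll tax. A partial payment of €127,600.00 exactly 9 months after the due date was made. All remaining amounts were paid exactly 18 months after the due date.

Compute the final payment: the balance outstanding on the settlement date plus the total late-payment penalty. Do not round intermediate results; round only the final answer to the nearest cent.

Balance at month 9: €290,000.0000 × (1 + 0.0075)^9 = €310,172.6434…
After €127,600.00 payment: €310,172.6434… − €127,600.00 = €182,572.6434…
Balance at month 18: €182,572.6434… × (1 + 0.0075)^9 = €195,272.5496…
Penalty: 18 × 0.75% × €290,000.00 = €39,150.00
Final settlement = outstanding balance + penalty = €195,272.5496… + €39,150.00 = €234,422.55

€234,422.55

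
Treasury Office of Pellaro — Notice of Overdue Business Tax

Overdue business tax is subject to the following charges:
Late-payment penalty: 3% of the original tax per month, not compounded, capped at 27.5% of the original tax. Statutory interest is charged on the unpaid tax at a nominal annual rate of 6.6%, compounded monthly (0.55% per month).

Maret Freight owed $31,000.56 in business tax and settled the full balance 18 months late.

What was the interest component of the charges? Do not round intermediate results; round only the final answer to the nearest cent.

$3,216.83

Interest: $31,000.56 × ((1 + 0.0055)^18 − 1) = $31,000.56 × 0.1037669… = $3,216.8306…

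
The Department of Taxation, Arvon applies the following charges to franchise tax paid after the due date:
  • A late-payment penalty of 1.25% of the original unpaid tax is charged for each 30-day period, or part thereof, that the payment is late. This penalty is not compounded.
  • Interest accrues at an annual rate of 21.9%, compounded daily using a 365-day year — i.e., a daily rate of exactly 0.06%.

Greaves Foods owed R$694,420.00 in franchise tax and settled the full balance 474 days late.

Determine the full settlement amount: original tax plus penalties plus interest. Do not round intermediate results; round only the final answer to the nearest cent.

R$1,061,664.76

Penalty periods: ⌈474/30⌉ = 16; penalty = 16 × 1.25% × R$694,420.00 = R$138,884.00
Interest: R$694,420.00 × ((1 + 0.0006)^474 − 1) = R$694,420.00 × 0.32885107… = R$228,360.7622…
Total = R$694,420.00 + R$138,884.0000 + R$228,360.7622… = R$1,061,664.76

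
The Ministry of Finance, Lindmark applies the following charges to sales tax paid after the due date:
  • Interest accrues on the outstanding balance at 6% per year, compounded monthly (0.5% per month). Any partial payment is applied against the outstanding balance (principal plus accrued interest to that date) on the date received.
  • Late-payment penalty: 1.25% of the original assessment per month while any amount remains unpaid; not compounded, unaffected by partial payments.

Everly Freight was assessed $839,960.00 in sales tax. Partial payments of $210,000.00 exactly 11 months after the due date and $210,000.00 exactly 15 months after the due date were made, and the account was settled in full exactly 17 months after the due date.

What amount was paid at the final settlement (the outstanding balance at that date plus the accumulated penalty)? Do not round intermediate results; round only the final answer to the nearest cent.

Balance at month 11: $839,960.0000 × (1 + 0.005)^11 = $887,330.2436…
After $210,000.00 payment: $887,330.2436… − $210,000.00 = $677,330.2436…
Balance at month 15: $677,330.2436… × (1 + 0.005)^4 = $690,978.7871…
After $210,000.00 payment: $690,978.7871… − $210,000.00 = $480,978.7871…
Balance at month 17: $480,978.7871… × (1 + 0.005)^2 = $485,800.5995…
Penalty: 17 × 1.25% × $839,960.00 = $178,491.50
Final settlement = outstanding balance + penalty = $485,800.5995… + $178,491.50 = $664,292.10

$664,292.10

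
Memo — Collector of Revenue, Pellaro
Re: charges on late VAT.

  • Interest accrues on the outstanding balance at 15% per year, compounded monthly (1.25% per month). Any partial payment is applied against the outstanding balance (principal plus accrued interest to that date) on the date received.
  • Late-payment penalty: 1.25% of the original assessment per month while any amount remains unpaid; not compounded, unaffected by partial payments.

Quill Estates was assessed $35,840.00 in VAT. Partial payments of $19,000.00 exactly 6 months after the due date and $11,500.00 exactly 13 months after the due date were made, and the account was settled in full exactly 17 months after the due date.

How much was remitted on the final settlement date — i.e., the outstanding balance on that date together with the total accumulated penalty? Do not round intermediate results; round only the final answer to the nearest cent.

Balance at month 6: $35,840.0000 × (1 + 0.0125)^6 = $38,613.4132…
After $19,000.00 payment: $38,613.4132… − $19,000.00 = $19,613.4132…
Balance at month 13: $19,613.4132… × (1 + 0.0125)^7 = $21,395.3010…
After $11,500.00 payment: $21,395.3010… − $11,500.00 = $9,895.3010…
Balance at month 17: $9,895.3010… × (1 + 0.0125)^4 = $10,399.4204…
Penalty: 17 × 1.25% × $35,840.00 = $7,616.00
Final settlement = outstanding balance + penalty = $10,399.4204… + $7,616.00 = $18,015.42

$18,015.42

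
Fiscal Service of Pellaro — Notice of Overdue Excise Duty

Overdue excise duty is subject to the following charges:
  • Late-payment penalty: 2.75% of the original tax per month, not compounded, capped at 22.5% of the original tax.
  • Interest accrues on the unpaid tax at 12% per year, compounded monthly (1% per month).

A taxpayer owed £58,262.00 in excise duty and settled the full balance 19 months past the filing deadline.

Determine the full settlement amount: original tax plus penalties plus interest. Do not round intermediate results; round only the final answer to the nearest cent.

£83,495.79

Penalty (uncapped): 19 × 2.75% × £58,262.00 = £30,441.90…; cap = 22.5% × £58,262.00 = £13,108.95 → penalty = £13,108.95
Interest: £58,262.00 × ((1 + 0.01)^19 − 1) = £58,262.00 × 0.2081090… = £12,124.8437…
Total = £58,262.00 + £13,108.9500 + £12,124.8437… = £83,495.79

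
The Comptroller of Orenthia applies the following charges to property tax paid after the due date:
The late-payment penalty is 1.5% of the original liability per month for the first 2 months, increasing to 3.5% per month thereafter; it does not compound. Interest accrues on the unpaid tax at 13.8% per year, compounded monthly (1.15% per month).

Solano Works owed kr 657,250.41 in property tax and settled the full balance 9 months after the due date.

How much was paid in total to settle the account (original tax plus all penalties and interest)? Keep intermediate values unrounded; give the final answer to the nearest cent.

Penalty, months 1–2: 2 × 1.5% × kr 657,250.41 = kr 19,717.51…
Penalty, months 3–9: 7 × 3.5% × kr 657,250.41 = kr 161,026.35…
Interest: kr 657,250.41 × ((1 + 0.0115)^9 − 1) = kr 657,250.41 × 0.1083910… = kr 71,240.0179…
Total = kr 657,250.41 + kr 180,743.8628… + kr 71,240.0179… = kr 909,234.29

kr 909,234.29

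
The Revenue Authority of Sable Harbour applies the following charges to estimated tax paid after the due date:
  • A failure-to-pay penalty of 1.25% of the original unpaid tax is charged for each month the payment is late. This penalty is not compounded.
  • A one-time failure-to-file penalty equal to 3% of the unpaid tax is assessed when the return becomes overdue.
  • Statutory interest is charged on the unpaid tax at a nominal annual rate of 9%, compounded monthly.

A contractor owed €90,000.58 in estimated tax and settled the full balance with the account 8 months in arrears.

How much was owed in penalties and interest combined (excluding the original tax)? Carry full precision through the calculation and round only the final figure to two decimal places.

Failure-to-file penalty: 3% × €90,000.58 = €2,700.02…
Failure-to-pay penalty = 1.25% × €90,000.58 × 8 mo = €9,000.06…
Interest (9%/yr ÷ 12 = 0.75%/month): €90,000.58 × ((1 + 0.0075)^8 − 1) = €5,543.9320…
Penalties + interest = €11,700.0754 + €5,543.9320… = €17,244.01

€17,244.01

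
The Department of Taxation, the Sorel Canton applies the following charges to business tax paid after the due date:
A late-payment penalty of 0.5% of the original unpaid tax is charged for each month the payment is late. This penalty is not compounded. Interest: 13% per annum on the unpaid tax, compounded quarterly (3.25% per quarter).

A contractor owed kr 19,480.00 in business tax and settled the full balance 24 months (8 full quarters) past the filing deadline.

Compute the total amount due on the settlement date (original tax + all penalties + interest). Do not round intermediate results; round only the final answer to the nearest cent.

kr 27,497.53

Late-payment penalty: 24 × 0.5% × kr 19,480.00 = kr 2,337.60
Interest: kr 19,480.00 × ((1 + 0.0325)^8 − 1) = kr 19,480.00 × 0.2915775… = kr 5,679.9304…
Total = kr 19,480.00 + kr 2,337.6000 + kr 5,679.9304… = kr 27,497.53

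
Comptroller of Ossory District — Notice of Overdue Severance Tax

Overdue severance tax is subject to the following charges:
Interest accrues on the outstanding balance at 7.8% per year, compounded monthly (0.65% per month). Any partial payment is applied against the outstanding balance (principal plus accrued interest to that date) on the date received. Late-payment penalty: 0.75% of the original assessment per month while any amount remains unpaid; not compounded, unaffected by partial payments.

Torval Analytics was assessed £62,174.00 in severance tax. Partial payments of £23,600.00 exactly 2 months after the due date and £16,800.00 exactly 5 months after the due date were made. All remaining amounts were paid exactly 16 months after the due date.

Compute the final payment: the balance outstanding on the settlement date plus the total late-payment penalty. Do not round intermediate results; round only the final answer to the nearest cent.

£32,544.22

Balance at month 2: £62,174.0000 × (1 + 0.0065)^2 = £62,984.8889…
After £23,600.00 payment: £62,984.8889… − £23,600.00 = £39,384.8889…
Balance at month 5: £39,384.8889… × (1 + 0.0065)^3 = £40,157.8970…
After £16,800.00 payment: £40,157.8970… − £16,800.00 = £23,357.8970…
Balance at month 16: £23,357.8970… × (1 + 0.0065)^11 = £25,083.3369…
Penalty: 16 × 0.75% × £62,174.00 = £7,460.88
Final settlement = outstanding balance + penalty = £25,083.3369… + £7,460.88 = £32,544.22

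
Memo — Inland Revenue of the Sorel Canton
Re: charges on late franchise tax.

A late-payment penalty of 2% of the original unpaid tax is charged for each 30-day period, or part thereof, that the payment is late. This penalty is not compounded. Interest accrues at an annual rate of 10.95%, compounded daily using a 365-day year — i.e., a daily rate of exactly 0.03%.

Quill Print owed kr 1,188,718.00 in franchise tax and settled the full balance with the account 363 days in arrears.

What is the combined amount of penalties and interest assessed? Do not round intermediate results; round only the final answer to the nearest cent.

Penalty periods: ⌈363/30⌉ = 13; penalty = 13 × 2% × kr 1,188,718.00 = kr 309,066.68
Interest: kr 1,188,718.00 × ((1 + 0.0003)^363 − 1) = kr 1,188,718.00 × 0.11503263… = kr 136,741.3568…
Penalties + interest = kr 309,066.6800 + kr 136,741.3568… = kr 445,808.04

kr 445,808.04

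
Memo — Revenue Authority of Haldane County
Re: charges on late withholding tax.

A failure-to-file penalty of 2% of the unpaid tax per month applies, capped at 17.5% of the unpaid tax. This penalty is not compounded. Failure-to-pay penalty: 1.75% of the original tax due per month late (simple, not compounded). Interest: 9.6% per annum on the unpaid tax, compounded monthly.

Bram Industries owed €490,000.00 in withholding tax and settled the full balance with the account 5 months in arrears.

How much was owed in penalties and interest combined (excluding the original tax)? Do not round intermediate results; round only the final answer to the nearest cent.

Failure-to-file: 5 × 2% × €490,000.00 = €49,000.00 (under the 17.5% cap)
Failure-to-pay penalty: 5 × 1.75% × €490,000.00 = €42,875.00
Interest (9.6%/yr ÷ 12 = 0.8%/month): €490,000.00 × ((1 + 0.008)^5 − 1) = €19,916.1189…
Penalties + interest = €91,875.0000 + €19,916.1189… = €111,791.12

€111,791.12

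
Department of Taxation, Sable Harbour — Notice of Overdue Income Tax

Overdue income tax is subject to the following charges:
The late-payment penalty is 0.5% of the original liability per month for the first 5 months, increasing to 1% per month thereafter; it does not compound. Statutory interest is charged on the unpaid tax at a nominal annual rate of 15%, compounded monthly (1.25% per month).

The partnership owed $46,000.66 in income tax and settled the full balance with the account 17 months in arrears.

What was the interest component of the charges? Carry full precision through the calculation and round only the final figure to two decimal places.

Interest: $46,000.66 × ((1 + 0.0125)^17 − 1) = $46,000.66 × 0.2351382… = $10,816.5109…

$10,816.51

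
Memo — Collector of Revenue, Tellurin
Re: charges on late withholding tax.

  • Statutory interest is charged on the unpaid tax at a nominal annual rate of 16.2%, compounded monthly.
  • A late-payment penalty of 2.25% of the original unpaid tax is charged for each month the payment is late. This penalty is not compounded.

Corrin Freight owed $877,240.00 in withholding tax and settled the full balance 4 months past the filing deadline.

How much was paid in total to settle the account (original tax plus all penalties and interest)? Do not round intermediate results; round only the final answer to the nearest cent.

$1,004,530.48

Late-payment penalty: 4 × 2.25% × $877,240.00 = $78,951.60
Interest (16.2%/yr ÷ 12 = 1.35%/month): $877,240.00 × ((1 + 0.0135)^4 − 1) = $48,338.8844…
Total = $877,240.00 + $78,951.6000 + $48,338.8844… = $1,004,530.48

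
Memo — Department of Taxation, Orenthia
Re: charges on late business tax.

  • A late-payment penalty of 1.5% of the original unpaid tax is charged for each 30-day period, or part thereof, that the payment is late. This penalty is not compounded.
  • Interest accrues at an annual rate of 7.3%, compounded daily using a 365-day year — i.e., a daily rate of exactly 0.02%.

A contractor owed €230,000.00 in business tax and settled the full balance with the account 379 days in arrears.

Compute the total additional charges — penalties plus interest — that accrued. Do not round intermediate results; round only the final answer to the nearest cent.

€62,959.88

Penalty periods: ⌈379/30⌉ = 13; penalty = 13 × 1.5% × €230,000.00 = €44,850.00
Interest: €230,000.00 × ((1 + 0.0002)^379 − 1) = €230,000.00 × 0.07873863… = €18,109.8843…
Penalties + interest = €44,850.0000 + €18,109.8843… = €62,959.88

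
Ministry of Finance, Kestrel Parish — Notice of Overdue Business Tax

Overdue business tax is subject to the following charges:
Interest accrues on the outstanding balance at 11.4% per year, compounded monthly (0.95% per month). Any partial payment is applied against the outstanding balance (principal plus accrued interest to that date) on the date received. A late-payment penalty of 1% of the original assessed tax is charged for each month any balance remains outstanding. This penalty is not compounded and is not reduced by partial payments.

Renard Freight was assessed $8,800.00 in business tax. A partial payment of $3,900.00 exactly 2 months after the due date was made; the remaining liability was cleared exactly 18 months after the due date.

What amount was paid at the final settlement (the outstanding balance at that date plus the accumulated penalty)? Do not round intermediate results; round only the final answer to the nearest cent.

Balance at month 2: $8,800.0000 × (1 + 0.0095)^2 = $8,967.9942
After $3,900.00 payment: $8,967.9942 − $3,900.00 = $5,067.9942
Balance at month 18: $5,067.9942 × (1 + 0.0095)^16 = $5,895.7259…
Penalty: 18 × 1% × $8,800.00 = $1,584.00
Final settlement = outstanding balance + penalty = $5,895.7259… + $1,584.00 = $7,479.73

$7,479.73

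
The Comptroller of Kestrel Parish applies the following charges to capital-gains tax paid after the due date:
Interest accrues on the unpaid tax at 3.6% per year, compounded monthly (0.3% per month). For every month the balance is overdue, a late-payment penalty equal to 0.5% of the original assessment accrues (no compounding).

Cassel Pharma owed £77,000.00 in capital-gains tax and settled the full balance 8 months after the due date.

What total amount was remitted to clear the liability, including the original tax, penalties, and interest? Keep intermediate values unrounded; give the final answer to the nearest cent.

£81,947.52

Late-payment penalty = 0.5% × £77,000.00 × 8 mo = £3,080.00
Interest: £77,000.00 × ((1 + 0.003)^8 − 1) = £77,000.00 × 0.0242535… = £1,867.5209…
Total = £77,000.00 + £3,080.0000 + £1,867.5209… = £81,947.52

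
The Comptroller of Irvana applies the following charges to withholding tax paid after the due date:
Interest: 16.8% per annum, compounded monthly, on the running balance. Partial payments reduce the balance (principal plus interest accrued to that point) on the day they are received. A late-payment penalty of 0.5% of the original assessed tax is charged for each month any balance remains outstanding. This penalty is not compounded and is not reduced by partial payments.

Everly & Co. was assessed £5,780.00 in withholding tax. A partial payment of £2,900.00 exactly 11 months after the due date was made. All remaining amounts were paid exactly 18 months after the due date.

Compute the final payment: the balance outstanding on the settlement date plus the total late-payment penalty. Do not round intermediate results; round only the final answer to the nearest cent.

Monthly rate = 16.8% ÷ 12 = 1.4%
Balance at month 11: £5,780.0000 × (1 + 0.014)^11 = £6,735.1201…
After £2,900.00 payment: £6,735.1201… − £2,900.00 = £3,835.1201…
Balance at month 18: £3,835.1201… × (1 + 0.014)^7 = £4,227.1207…
Penalty: 18 × 0.5% × £5,780.00 = £520.20
Final settlement = outstanding balance + penalty = £4,227.1207… + £520.20 = £4,747.32

£4,747.32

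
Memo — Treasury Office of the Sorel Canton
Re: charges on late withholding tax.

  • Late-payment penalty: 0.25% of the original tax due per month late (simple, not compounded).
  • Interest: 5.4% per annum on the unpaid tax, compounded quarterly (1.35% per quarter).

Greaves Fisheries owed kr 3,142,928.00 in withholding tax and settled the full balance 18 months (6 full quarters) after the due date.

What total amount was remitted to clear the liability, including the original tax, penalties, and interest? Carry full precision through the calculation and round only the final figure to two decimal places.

kr 3,547,685.14

Late-payment penalty: 18 × 0.25% × kr 3,142,928.00 = kr 141,431.76
Interest: kr 3,142,928.00 × ((1 + 0.0135)^6 − 1) = kr 3,142,928.00 × 0.0837835… = kr 263,325.3774…
Total = kr 3,142,928.00 + kr 141,431.7600 + kr 263,325.3774… = kr 3,547,685.14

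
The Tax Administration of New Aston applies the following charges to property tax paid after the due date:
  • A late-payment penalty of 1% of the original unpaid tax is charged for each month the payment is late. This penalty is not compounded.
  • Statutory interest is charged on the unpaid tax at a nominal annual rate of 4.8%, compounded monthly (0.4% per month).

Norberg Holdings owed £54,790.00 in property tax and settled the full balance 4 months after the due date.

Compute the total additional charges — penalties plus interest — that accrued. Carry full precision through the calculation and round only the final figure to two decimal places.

£3,073.51

Late-payment penalty: 4 × 1% × £54,790.00 = £2,191.60
Interest: £54,790.00 × ((1 + 0.004)^4 − 1) = £54,790.00 × 0.0160963… = £881.9139…
Penalties + interest = £2,191.6000 + £881.9139… = £3,073.51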